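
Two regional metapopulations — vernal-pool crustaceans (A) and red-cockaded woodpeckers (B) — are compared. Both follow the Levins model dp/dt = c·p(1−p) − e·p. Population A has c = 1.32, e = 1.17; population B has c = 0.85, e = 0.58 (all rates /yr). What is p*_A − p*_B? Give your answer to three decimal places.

-0.204

A: p*_A = 1 − 1.17/1.32 = 0.1136.
B: p*_B = 1 − 0.58/0.85 = 0.3176.
p*_A − p*_B = 0.1136 − 0.3176 = -0.2040.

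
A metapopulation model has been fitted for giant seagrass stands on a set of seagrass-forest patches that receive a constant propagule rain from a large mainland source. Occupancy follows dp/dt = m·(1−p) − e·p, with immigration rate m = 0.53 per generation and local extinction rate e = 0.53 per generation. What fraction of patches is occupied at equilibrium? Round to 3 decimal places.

At equilibrium the propagule rain into empty patches balances local extinction: m(1−p*) = e·p*.
p* = m/(m+e) = 0.53/(0.53+0.53) = 0.53/1.0600 = 0.5000.

0.500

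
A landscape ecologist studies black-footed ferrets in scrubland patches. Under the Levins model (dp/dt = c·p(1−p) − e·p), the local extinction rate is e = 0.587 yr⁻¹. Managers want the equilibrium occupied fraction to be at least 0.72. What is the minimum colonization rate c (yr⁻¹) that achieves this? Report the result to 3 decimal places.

p* = 1 − e/c ≥ 0.72 requires e/c ≤ 0.2800, i.e. c ≥ e/0.2800.
c_min = 0.587/0.2800 = 2.0964.

2.096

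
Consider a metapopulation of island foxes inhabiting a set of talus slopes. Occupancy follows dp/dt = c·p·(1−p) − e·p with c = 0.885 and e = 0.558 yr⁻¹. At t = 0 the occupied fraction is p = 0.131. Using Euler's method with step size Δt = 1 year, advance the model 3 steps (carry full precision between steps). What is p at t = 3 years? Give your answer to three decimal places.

Update rule: p ← p + [c·p·(1−p) − e·p]·Δt with Δt = 1.
t = 1: p = 0.13100 + (+0.02765) = 0.15865
t = 2: p = 0.15865 + (+0.02960) = 0.18825
t = 3: p = 0.18825 + (+0.03020) = 0.21845

0.218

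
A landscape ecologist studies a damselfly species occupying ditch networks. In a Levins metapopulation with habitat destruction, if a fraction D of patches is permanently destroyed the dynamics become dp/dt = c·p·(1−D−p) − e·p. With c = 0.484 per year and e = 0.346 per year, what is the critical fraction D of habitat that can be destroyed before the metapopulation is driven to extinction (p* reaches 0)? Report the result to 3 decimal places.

0.285

The nontrivial equilibrium is p* = (1−D) − e/c; extinction occurs when this hits zero.
So D_crit = 1 − e/c = 1 − 0.346/0.484 = 1 − 0.7149 = 0.2851.
Note this equals the original equilibrium occupancy — the Levins extinction-debt result.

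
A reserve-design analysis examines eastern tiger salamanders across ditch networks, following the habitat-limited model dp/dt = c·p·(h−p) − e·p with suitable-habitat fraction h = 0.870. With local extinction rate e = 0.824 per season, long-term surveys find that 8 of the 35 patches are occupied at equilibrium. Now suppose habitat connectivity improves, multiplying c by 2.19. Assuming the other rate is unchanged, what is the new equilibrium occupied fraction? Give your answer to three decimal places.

0.577

Observed p* = 8/35 = 0.22857.
Balance c(h−p*) = e gives c = e/(0.87 − 0.22857) = 0.824/0.64143 = 1.28463.
New p* = 0.87 − e/c = 0.87 − 0.82400/2.81334 = 0.57711.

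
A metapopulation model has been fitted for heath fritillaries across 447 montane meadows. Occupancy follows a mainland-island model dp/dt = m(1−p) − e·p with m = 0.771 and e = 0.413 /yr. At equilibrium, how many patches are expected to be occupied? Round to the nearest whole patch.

291

p* = m/(m+e) = 0.771/1.1840 = 0.6512.
Expected occupied patches = N × p* = 447 × 0.6512 = 291.08 ≈ 291.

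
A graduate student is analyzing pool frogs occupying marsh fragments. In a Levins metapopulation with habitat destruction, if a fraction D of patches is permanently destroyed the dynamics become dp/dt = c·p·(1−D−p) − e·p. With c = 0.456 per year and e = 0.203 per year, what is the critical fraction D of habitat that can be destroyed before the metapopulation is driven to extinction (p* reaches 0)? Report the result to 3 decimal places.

The nontrivial equilibrium is p* = (1−D) − e/c; extinction occurs when this hits zero.
So D_crit = 1 − e/c = 1 − 0.203/0.456 = 1 − 0.4452 = 0.5548.
Note this equals the original equilibrium occupancy — the Levins extinction-debt result.

0.555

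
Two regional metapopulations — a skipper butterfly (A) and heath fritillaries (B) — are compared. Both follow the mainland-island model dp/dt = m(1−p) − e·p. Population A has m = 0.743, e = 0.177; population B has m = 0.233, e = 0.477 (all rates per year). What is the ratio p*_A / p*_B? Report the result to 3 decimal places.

2.461

A: p*_A = m/(m+e) = 0.743/0.9200 = 0.8076.
B: p*_B = 0.233/0.7100 = 0.3282.
p*_A / p*_B = 0.8076/0.3282 = 2.4610.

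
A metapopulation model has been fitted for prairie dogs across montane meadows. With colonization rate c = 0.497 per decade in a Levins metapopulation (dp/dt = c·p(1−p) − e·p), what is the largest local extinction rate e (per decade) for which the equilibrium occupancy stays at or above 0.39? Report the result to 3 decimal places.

0.303

1 − e/c ≥ 0.39 ⇒ e ≤ c(1 − 0.39) = 0.497 × 0.6100.
e_max = 0.3032.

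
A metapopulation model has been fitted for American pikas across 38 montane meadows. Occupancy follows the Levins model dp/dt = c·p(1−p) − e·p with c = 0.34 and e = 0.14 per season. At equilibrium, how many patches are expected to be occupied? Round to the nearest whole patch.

22

p* = 1 − e/c = 1 − 0.14/0.34 = 0.5882.
Expected occupied patches = N × p* = 38 × 0.5882 = 22.35 ≈ 22.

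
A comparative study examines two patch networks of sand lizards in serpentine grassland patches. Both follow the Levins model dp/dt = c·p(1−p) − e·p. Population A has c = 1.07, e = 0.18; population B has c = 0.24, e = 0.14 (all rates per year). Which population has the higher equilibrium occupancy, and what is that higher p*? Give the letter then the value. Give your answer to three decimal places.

A: p*_A = 1 − 0.18/1.07 = 0.8318.
B: p*_B = 1 − 0.14/0.24 = 0.4167.
A is higher at 0.8318.

A, 0.832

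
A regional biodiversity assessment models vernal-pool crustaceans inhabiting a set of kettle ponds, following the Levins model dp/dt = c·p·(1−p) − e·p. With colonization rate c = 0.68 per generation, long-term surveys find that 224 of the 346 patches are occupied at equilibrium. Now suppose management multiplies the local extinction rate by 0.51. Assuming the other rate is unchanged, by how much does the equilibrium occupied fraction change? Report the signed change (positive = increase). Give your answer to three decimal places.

Observed p* = 224/346 = 0.64740.
Balance c(1−p*) = e gives e = 0.68×(1 − 0.64740) = 0.23977.
New p* = 1 − e/c = 1 − 0.12228/0.68000 = 0.82018.
Δp* = 0.82018 − 0.64740 = +0.17278.

0.173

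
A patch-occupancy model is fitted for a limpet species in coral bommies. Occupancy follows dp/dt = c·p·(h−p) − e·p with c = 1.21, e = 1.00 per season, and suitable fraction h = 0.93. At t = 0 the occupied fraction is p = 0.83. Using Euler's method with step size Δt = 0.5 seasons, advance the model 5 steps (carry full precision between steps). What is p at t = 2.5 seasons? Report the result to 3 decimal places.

0.242

Update rule: p ← p + [c·p·(h−p) − e·p]·Δt with Δt = 0.5.
p: 0.83000 → 0.46522  (Δp = -0.36478)
p: 0.46522 → 0.36342  (Δp = -0.10179)
p: 0.36342 → 0.30629  (Δp = -0.05714)
p: 0.30629 → 0.26872  (Δp = -0.03757)
p: 0.26872 → 0.24187  (Δp = -0.02685)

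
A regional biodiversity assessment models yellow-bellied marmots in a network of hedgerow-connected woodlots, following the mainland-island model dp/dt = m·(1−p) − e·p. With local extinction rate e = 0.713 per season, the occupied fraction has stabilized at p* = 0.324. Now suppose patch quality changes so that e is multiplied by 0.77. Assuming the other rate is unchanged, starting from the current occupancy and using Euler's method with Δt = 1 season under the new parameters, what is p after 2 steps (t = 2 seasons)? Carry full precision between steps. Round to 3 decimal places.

Balance m(1−p*) = e·p* gives m = e·p*/(1−p*) = 0.713×0.32400/0.67600 = 0.34173.
Starting from p₀ = 0.32400; update p ← p + (dp/dt)·Δt with the new parameters.
p: 0.32400 → 0.37713  (Δp = +0.05313)
p: 0.37713 → 0.38294  (Δp = +0.00581)

0.383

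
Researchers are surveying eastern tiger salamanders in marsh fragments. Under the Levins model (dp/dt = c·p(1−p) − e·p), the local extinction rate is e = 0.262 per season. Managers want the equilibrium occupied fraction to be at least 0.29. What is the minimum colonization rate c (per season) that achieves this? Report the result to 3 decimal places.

0.369

p* = 1 − e/c ≥ 0.29 requires e/c ≤ 0.7100, i.e. c ≥ e/0.7100.
c_min = 0.262/0.7100 = 0.3690.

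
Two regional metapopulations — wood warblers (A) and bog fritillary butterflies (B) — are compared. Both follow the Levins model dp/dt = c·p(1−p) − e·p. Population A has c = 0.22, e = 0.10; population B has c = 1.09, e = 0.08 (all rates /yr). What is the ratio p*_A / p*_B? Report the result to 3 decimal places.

A: p*_A = 1 − 0.10/0.22 = 0.5455.
B: p*_B = 1 − 0.08/1.09 = 0.9266.
p*_A / p*_B = 0.5455/0.9266 = 0.5887.

0.589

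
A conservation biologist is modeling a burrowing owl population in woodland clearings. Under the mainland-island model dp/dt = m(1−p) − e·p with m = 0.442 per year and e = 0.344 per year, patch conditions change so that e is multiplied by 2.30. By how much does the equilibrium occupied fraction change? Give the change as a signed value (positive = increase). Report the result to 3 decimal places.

-0.204

Before: p* = 0.442/(0.442+0.344) = 0.5623.
After: m = 0.442, e = 0.7912; p* = 0.442/1.2332 = 0.3584.
Δp* = 0.3584 − 0.5623 = -0.2039.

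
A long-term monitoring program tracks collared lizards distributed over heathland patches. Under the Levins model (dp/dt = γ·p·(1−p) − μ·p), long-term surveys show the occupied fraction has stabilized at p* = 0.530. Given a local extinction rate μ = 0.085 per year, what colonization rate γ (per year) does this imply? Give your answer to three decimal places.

At equilibrium γ(1−p*) = μ, so γ = μ/(1−p*).
γ = 0.085/(1 − 0.530) = 0.085/0.4700 = 0.1809.

0.181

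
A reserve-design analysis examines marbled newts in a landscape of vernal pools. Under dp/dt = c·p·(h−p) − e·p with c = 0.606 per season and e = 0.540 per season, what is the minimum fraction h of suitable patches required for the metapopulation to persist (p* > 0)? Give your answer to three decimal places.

0.891

p* = h − e/c is positive only when h > e/c.
h_min = e/c = 0.540/0.606 = 0.8911.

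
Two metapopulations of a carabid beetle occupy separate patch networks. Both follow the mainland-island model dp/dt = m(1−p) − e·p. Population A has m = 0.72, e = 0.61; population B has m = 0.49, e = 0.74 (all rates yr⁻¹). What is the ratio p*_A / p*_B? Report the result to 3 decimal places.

1.359

A: p*_A = m/(m+e) = 0.72/1.3300 = 0.5414.
B: p*_B = 0.49/1.2300 = 0.3984.
p*_A / p*_B = 0.5414/0.3984 = 1.3589.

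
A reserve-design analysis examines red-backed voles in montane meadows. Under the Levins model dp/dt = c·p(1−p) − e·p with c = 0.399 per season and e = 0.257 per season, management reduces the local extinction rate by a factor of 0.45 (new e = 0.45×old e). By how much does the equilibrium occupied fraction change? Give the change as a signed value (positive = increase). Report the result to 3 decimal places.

Before: p* = 1 − 0.257/0.399 = 0.3559.
After the change, c = 0.399, e = 0.11565, so p* = 1 − 0.11565/0.399 = 0.7102.
Δp* = 0.7102 − 0.3559 = +0.3543.

0.354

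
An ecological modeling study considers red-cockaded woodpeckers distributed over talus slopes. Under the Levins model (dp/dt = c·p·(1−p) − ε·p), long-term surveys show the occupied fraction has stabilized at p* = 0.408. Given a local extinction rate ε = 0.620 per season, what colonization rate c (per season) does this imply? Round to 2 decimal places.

At equilibrium c(1−p*) = ε, so c = ε/(1−p*).
c = 0.620/(1 − 0.408) = 0.620/0.5920 = 1.0473.

1.05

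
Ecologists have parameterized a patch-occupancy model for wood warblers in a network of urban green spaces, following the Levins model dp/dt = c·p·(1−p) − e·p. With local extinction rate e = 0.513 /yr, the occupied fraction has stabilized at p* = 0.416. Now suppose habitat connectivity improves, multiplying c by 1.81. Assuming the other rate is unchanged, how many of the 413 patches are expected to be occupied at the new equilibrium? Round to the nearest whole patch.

Balance c(1−p*) = e gives c = e/(1 − 0.41600) = 0.513/0.58400 = 0.87842.
New p* = 1 − e/c = 1 − 0.51300/1.58994 = 0.67735.
Expected occupied = 413 × 0.67735 = 279.75 ≈ 280.

280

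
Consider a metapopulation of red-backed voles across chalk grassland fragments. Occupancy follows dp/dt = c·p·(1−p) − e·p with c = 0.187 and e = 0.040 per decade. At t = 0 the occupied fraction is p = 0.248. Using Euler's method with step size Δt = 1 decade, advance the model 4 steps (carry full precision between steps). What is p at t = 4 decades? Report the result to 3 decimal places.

Update rule: p ← p + [c·p·(1−p) − e·p]·Δt with Δt = 1.
  1  |  dp/dt·Δt = +0.024955  |  p_1 = 0.272955
  2  |  dp/dt·Δt = +0.026192  |  p_2 = 0.299147
  3  |  dp/dt·Δt = +0.027240  |  p_3 = 0.326387
  4  |  dp/dt·Δt = +0.028058  |  p_4 = 0.354445

0.354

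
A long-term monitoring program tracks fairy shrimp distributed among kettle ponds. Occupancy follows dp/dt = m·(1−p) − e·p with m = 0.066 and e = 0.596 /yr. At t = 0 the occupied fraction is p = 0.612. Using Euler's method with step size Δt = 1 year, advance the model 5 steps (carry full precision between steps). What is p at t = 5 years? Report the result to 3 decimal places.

Update rule: p ← p + [m·(1−p) − e·p]·Δt with Δt = 1.
step 1: Δp = -0.33914, p = 0.27286
step 2: Δp = -0.11463, p = 0.15823
step 3: Δp = -0.03875, p = 0.11948
step 4: Δp = -0.01310, p = 0.10638
step 5: Δp = -0.00443, p = 0.10196

0.102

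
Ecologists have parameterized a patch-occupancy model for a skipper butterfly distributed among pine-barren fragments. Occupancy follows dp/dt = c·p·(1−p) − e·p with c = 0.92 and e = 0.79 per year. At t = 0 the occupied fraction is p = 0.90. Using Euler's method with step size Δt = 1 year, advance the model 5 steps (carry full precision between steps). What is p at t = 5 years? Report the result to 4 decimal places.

Update rule: p ← p + [c·p·(1−p) − e·p]·Δt with Δt = 1.
step 1: Δp = -0.62820, p = 0.27180
step 2: Δp = -0.03263, p = 0.23917
step 3: Δp = -0.02153, p = 0.21764
step 4: Δp = -0.01528, p = 0.20235
step 5: Δp = -0.01136, p = 0.19099

0.1910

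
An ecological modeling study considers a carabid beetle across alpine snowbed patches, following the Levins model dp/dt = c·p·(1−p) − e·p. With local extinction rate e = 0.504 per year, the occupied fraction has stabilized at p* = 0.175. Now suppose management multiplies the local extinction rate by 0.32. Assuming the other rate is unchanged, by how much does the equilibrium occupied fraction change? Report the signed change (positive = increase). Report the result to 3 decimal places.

Balance c(1−p*) = e gives c = e/(1 − 0.17500) = 0.504/0.82500 = 0.61091.
New p* = 1 − e/c = 1 − 0.16128/0.61091 = 0.73600.
Δp* = 0.73600 − 0.17500 = +0.56100.

0.561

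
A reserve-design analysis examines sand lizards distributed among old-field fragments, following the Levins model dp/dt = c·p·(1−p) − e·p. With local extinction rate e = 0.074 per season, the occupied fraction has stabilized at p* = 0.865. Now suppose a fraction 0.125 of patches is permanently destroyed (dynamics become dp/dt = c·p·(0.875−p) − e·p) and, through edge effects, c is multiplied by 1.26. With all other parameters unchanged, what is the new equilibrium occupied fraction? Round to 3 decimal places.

Balance c(1−p*) = e gives c = e/(1 − 0.86500) = 0.074/0.13500 = 0.54815.
New p* = 0.875 − e/c = 0.875 − 0.07400/0.69067 = 0.76786.

0.768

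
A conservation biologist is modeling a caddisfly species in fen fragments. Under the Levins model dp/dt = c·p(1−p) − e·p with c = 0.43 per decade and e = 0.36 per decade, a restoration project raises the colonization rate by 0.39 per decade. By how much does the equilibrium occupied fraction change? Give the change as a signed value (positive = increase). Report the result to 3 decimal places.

Before: p* = 1 − 0.36/0.43 = 0.1628.
After the change, c = 0.82, e = 0.36, so p* = 1 − 0.36/0.82 = 0.5610.
Δp* = 0.5610 − 0.1628 = +0.3982.

0.398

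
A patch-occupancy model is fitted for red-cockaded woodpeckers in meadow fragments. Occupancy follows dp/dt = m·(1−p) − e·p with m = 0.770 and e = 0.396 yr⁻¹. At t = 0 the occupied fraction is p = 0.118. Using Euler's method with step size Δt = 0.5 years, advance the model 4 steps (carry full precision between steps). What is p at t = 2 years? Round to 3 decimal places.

0.644

Update rule: p ← p + [m·(1−p) − e·p]·Δt with Δt = 0.5.
step 1: Δp = +0.31621, p = 0.43421
step 2: Δp = +0.13186, p = 0.56606
step 3: Δp = +0.05498, p = 0.62105
step 4: Δp = +0.02293, p = 0.64398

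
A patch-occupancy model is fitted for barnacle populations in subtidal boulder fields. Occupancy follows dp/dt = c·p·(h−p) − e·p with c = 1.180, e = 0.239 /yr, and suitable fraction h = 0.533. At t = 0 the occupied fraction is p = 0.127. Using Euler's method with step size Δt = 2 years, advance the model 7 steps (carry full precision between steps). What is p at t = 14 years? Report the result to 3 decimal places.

0.330

Update rule: p ← p + [c·p·(h−p) − e·p]·Δt with Δt = 2.
p: 0.12700 → 0.18798  (Δp = +0.06098)
p: 0.18798 → 0.25119  (Δp = +0.06321)
p: 0.25119 → 0.29818  (Δp = +0.04699)
p: 0.29818 → 0.32089  (Δp = +0.02271)
p: 0.32089 → 0.32814  (Δp = +0.00724)
p: 0.32814 → 0.32993  (Δp = +0.00180)
p: 0.32993 → 0.33034  (Δp = +0.00041)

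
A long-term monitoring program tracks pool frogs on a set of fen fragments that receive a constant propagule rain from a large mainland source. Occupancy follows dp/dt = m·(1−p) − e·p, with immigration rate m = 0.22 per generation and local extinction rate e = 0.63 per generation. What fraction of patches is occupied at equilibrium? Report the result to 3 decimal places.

0.259

At equilibrium the propagule rain into empty patches balances local extinction: m(1−p*) = e·p*.
p* = m/(m+e) = 0.22/(0.22+0.63) = 0.22/0.8500 = 0.2588.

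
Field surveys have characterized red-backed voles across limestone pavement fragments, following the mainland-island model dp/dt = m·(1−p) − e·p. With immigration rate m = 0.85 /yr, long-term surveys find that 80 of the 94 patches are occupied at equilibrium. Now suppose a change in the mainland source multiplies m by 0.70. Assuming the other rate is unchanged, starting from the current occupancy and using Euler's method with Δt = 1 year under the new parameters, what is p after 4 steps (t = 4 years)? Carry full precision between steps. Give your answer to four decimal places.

0.8002

Observed p* = 80/94 = 0.85106.
Balance m(1−p*) = e·p* gives e = m(1−p*)/p* = 0.85×0.14894/0.85106 = 0.14875.
Starting from p₀ = 0.85106; update p ← p + (dp/dt)·Δt with the new parameters.
  1  |  dp/dt·Δt = -0.037979  |  p_1 = 0.813085
  2  |  dp/dt·Δt = -0.009732  |  p_2 = 0.803353
  3  |  dp/dt·Δt = -0.002494  |  p_3 = 0.800859
  4  |  dp/dt·Δt = -0.000639  |  p_4 = 0.800220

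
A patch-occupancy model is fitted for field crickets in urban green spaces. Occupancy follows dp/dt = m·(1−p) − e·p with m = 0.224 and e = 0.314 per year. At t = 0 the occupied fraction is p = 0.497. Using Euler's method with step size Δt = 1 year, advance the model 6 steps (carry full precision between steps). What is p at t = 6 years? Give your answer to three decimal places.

0.417

Update rule: p ← p + [m·(1−p) − e·p]·Δt with Δt = 1.
step 1: Δp = -0.04339, p = 0.45361
step 2: Δp = -0.02004, p = 0.43357
step 3: Δp = -0.00926, p = 0.42431
step 4: Δp = -0.00428, p = 0.42003
step 5: Δp = -0.00198, p = 0.41805
step 6: Δp = -0.00091, p = 0.41714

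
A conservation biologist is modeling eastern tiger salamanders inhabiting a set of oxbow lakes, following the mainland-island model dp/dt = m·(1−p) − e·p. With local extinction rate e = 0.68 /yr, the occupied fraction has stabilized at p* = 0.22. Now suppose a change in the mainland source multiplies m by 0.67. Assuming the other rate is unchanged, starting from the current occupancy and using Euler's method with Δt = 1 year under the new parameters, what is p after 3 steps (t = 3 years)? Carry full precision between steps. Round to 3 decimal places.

Balance m(1−p*) = e·p* gives m = e·p*/(1−p*) = 0.68×0.22000/0.78000 = 0.19179.
Starting from p₀ = 0.22000; update p ← p + (dp/dt)·Δt with the new parameters.
step 1: Δp = -0.04937, p = 0.17063
step 2: Δp = -0.00945, p = 0.16118
step 3: Δp = -0.00181, p = 0.15937

0.159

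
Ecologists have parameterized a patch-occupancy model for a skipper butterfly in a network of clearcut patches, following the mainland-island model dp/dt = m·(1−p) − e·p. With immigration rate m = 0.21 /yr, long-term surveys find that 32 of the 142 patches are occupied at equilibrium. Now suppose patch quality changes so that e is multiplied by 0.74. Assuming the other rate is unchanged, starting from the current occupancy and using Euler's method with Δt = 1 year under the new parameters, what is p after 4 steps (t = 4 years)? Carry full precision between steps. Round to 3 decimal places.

Observed p* = 32/142 = 0.22535.
Balance m(1−p*) = e·p* gives e = m(1−p*)/p* = 0.21×0.77465/0.22535 = 0.72187.
Starting from p₀ = 0.22535; update p ← p + (dp/dt)·Δt with the new parameters.
  1  |  dp/dt·Δt = +0.042296  |  p_1 = 0.267648
  2  |  dp/dt·Δt = +0.010820  |  p_2 = 0.278468
  3  |  dp/dt·Δt = +0.002768  |  p_3 = 0.281236
  4  |  dp/dt·Δt = +0.000708  |  p_4 = 0.281944

0.282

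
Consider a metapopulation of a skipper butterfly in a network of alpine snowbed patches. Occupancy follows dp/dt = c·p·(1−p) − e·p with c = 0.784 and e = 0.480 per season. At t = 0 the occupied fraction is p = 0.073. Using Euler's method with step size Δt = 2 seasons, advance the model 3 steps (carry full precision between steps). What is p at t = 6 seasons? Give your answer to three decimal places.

Update rule: p ← p + [c·p·(1−p) − e·p]·Δt with Δt = 2.
  1  |  dp/dt·Δt = +0.036028  |  p_1 = 0.109028
  2  |  dp/dt·Δt = +0.047650  |  p_2 = 0.156678
  3  |  dp/dt·Δt = +0.056769  |  p_3 = 0.213447

0.213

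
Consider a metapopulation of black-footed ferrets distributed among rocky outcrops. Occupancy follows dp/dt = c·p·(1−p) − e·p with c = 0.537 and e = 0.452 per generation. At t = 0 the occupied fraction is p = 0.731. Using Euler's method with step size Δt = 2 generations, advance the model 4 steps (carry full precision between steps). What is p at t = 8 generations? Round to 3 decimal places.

Update rule: p ← p + [c·p·(1−p) − e·p]·Δt with Δt = 2.
step 1: Δp = -0.44963, p = 0.28137
step 2: Δp = -0.03719, p = 0.24417
step 3: Δp = -0.02252, p = 0.22165
step 4: Δp = -0.01508, p = 0.20657

0.207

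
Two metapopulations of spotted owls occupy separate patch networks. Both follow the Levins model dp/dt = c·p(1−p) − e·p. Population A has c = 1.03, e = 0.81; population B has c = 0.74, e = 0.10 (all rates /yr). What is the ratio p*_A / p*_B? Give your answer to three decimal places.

A: p*_A = 1 − 0.81/1.03 = 0.2136.
B: p*_B = 1 − 0.10/0.74 = 0.8649.
p*_A / p*_B = 0.2136/0.8649 = 0.2470.

0.247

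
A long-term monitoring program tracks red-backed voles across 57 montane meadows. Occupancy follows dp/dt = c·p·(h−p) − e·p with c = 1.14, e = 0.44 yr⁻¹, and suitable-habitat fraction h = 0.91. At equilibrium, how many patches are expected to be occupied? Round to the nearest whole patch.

p* = h − e/c = 0.91 − 0.3860 = 0.5240.
Expected occupied patches = N × p* = 57 × 0.5240 = 29.87 ≈ 30.

30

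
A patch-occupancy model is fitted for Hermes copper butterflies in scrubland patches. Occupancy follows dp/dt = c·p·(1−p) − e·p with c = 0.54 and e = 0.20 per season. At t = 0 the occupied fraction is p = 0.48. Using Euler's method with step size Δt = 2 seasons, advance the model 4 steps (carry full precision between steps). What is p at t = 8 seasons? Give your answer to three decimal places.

0.626

Update rule: p ← p + [c·p·(1−p) − e·p]·Δt with Δt = 2.
  1  |  dp/dt·Δt = +0.077568  |  p_1 = 0.557568
  2  |  dp/dt·Δt = +0.043394  |  p_2 = 0.600962
  3  |  dp/dt·Δt = +0.018607  |  p_3 = 0.619568
  4  |  dp/dt·Δt = +0.006732  |  p_4 = 0.626301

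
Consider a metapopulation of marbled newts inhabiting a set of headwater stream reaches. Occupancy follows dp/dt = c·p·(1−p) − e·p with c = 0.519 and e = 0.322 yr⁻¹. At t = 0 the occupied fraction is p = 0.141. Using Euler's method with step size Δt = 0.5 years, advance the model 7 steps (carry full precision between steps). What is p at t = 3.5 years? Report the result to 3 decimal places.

0.205

Update rule: p ← p + [c·p·(1−p) − e·p]·Δt with Δt = 0.5.
p: 0.14100 → 0.14973  (Δp = +0.00873)
p: 0.14973 → 0.15866  (Δp = +0.00893)
p: 0.15866 → 0.16776  (Δp = +0.00910)
p: 0.16776 → 0.17698  (Δp = +0.00922)
p: 0.17698 → 0.18628  (Δp = +0.00930)
p: 0.18628 → 0.19563  (Δp = +0.00934)
p: 0.19563 → 0.20496  (Δp = +0.00934)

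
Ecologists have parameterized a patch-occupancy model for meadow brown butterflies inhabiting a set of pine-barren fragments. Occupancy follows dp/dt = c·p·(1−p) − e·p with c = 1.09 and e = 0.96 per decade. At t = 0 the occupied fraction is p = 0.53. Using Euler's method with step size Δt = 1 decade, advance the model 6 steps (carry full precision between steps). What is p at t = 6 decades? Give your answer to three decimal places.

0.163

Update rule: p ← p + [c·p·(1−p) − e·p]·Δt with Δt = 1.
p: 0.53000 → 0.29272  (Δp = -0.23728)
p: 0.29272 → 0.23738  (Δp = -0.05534)
p: 0.23738 → 0.20682  (Δp = -0.03056)
p: 0.20682 → 0.18708  (Δp = -0.01974)
p: 0.18708 → 0.17325  (Δp = -0.01383)
p: 0.17325 → 0.16306  (Δp = -0.01019)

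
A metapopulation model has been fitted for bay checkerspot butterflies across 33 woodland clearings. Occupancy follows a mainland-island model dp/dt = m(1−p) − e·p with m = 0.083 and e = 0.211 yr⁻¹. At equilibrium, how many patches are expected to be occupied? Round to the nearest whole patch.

p* = m/(m+e) = 0.083/0.2940 = 0.2823.
Expected occupied patches = N × p* = 33 × 0.2823 = 9.32 ≈ 9.

9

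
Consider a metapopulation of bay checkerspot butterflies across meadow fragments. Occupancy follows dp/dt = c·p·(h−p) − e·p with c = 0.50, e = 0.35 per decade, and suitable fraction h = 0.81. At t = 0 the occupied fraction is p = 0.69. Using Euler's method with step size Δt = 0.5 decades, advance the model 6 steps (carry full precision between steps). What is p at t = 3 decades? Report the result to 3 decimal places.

Update rule: p ← p + [c·p·(h−p) − e·p]·Δt with Δt = 0.5.
  1  |  dp/dt·Δt = -0.100050  |  p_1 = 0.589950
  2  |  dp/dt·Δt = -0.070787  |  p_2 = 0.519163
  3  |  dp/dt·Δt = -0.053106  |  p_3 = 0.466058
  4  |  dp/dt·Δt = -0.041486  |  p_4 = 0.424572
  5  |  dp/dt·Δt = -0.033390  |  p_5 = 0.391182
  6  |  dp/dt·Δt = -0.027498  |  p_6 = 0.363684

0.364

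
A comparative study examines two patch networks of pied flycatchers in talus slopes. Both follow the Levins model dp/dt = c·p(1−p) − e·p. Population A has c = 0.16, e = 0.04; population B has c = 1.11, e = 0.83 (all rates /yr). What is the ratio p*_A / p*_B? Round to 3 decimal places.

A: p*_A = 1 − 0.04/0.16 = 0.7500.
B: p*_B = 1 − 0.83/1.11 = 0.2523.
p*_A / p*_B = 0.7500/0.2523 = 2.9732.

2.973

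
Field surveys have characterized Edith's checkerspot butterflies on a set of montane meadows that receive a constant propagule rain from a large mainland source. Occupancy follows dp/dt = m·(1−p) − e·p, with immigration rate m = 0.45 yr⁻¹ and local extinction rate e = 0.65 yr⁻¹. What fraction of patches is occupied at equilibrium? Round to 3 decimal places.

At equilibrium the propagule rain into empty patches balances local extinction: m(1−p*) = e·p*.
p* = m/(m+e) = 0.45/(0.45+0.65) = 0.45/1.1000 = 0.4091.

0.409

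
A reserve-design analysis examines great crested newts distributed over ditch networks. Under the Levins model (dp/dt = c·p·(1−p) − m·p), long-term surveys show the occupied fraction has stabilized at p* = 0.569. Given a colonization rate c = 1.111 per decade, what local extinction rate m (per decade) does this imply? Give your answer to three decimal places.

0.479

At equilibrium c(1−p*) = m.
m = 1.111 × (1 − 0.569) = 1.111 × 0.4310 = 0.4788.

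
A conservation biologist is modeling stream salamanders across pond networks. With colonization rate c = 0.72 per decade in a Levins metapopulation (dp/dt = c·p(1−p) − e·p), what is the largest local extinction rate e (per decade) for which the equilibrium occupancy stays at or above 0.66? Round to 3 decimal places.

1 − e/c ≥ 0.66 ⇒ e ≤ c(1 − 0.66) = 0.72 × 0.3400.
e_max = 0.2448.

0.245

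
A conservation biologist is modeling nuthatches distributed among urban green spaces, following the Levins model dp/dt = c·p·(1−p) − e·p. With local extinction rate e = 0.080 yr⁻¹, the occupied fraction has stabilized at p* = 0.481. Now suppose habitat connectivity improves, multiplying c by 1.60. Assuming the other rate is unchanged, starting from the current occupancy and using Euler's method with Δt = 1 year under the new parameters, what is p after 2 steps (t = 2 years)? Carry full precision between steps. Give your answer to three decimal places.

0.525

Balance c(1−p*) = e gives c = e/(1 − 0.48100) = 0.080/0.51900 = 0.15414.
Starting from p₀ = 0.48100; update p ← p + (dp/dt)·Δt with the new parameters.
p: 0.48100 → 0.50409  (Δp = +0.02309)
p: 0.50409 → 0.52541  (Δp = +0.02133)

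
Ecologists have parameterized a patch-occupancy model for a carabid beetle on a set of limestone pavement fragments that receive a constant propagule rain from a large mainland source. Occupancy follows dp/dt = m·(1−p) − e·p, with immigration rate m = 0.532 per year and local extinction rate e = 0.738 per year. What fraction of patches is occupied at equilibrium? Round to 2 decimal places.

0.42

Setting dp/dt = 0: m − m·p* = e·p*, so m = (m+e)·p*.
p* = m/(m+e) = 0.532/(0.532+0.738) = 0.532/1.2700 = 0.4189.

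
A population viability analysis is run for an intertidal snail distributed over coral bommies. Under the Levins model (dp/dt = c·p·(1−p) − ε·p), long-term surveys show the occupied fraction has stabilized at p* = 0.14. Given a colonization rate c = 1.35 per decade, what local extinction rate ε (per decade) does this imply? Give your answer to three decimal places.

At equilibrium c(1−p*) = ε.
ε = 1.35 × (1 − 0.14) = 1.35 × 0.8600 = 1.1610.

1.161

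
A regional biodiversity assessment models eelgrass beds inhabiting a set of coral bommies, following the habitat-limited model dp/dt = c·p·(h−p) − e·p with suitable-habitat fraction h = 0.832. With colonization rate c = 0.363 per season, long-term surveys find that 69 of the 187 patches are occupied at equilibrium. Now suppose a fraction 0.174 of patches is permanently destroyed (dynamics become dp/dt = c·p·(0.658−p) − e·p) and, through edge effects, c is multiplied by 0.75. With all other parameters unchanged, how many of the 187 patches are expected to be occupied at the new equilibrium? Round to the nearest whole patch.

8

Observed p* = 69/187 = 0.36898.
Balance c(h−p*) = e gives e = 0.363×(0.832 − 0.36898) = 0.16808.
New p* = 0.658 − e/c = 0.658 − 0.16808/0.27225 = 0.04063.
Expected occupied = 187 × 0.04063 = 7.60 ≈ 8.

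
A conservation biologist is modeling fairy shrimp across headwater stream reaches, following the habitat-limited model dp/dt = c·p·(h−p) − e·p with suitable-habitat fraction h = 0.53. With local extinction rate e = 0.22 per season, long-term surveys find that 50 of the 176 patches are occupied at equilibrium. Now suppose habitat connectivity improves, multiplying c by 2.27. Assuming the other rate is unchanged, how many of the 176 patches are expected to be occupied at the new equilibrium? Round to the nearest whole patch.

74

Observed p* = 50/176 = 0.28409.
Balance c(h−p*) = e gives c = e/(0.53 − 0.28409) = 0.22/0.24591 = 0.89464.
New p* = 0.53 − e/c = 0.53 − 0.22000/2.03083 = 0.42167.
Expected occupied = 176 × 0.42167 = 74.21 ≈ 74.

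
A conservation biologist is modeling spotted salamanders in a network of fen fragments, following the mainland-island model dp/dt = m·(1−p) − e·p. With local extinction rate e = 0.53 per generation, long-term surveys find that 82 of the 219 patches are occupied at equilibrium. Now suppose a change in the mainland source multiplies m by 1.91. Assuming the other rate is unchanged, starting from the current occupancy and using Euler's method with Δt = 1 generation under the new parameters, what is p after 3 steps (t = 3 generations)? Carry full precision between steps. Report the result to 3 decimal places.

Observed p* = 82/219 = 0.37443.
Balance m(1−p*) = e·p* gives m = e·p*/(1−p*) = 0.53×0.37443/0.62557 = 0.31723.
Starting from p₀ = 0.37443; update p ← p + (dp/dt)·Δt with the new parameters.
step 1: Δp = +0.18059, p = 0.55502
step 2: Δp = -0.02454, p = 0.53047
step 3: Δp = +0.00334, p = 0.53381

0.534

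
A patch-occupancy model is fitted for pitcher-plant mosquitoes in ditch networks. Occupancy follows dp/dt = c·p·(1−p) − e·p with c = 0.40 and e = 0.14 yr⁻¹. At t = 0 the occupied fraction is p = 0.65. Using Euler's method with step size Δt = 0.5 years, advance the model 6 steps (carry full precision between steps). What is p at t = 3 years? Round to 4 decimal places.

0.6500

Update rule: p ← p + [c·p·(1−p) − e·p]·Δt with Δt = 0.5.
step 1: Δp = -0.00000, p = 0.65000
step 2: Δp = -0.00000, p = 0.65000
step 3: Δp = -0.00000, p = 0.65000
step 4: Δp = -0.00000, p = 0.65000
step 5: Δp = -0.00000, p = 0.65000
step 6: Δp = -0.00000, p = 0.65000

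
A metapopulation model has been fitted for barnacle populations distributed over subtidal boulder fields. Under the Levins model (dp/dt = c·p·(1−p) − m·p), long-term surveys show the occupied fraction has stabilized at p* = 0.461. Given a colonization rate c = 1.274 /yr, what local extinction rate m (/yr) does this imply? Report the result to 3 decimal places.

0.687

At equilibrium c(1−p*) = m.
m = 1.274 × (1 − 0.461) = 1.274 × 0.5390 = 0.6867.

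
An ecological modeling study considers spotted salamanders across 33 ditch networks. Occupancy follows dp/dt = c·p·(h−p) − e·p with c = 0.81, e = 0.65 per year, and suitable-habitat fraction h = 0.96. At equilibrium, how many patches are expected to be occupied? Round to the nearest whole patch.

5

p* = h − e/c = 0.96 − 0.8025 = 0.1575.
Expected occupied patches = N × p* = 33 × 0.1575 = 5.20 ≈ 5.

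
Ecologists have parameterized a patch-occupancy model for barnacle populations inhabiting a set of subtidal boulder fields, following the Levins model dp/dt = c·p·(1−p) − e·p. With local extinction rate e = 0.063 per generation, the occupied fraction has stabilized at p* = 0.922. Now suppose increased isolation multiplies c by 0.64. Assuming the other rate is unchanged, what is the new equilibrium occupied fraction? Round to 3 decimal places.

Balance c(1−p*) = e gives c = e/(1 − 0.92200) = 0.063/0.07800 = 0.80769.
New p* = 1 − e/c = 1 − 0.06300/0.51692 = 0.87812.

0.878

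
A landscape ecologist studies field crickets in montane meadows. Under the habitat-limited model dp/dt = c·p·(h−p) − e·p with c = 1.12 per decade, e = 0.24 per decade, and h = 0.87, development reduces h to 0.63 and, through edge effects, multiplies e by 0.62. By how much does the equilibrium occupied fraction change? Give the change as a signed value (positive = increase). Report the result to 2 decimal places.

Before: p* = h − e/c = 0.87 − 0.24/1.12 = 0.87 − 0.2143 = 0.6557.
After: c = 1.12, e = 0.1488, h = 0.63; p* = 0.63 − 0.1488/1.12 = 0.4971.
Δp* = 0.4971 − 0.6557 = -0.1586.

-0.16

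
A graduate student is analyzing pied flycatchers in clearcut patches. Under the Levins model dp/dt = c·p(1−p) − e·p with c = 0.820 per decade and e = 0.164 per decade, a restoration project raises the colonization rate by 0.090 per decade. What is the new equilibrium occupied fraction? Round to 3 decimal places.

0.820

Before: p* = 1 − 0.164/0.820 = 0.8000.
After the change, c = 0.91, e = 0.164, so p* = 1 − 0.164/0.91 = 0.8198.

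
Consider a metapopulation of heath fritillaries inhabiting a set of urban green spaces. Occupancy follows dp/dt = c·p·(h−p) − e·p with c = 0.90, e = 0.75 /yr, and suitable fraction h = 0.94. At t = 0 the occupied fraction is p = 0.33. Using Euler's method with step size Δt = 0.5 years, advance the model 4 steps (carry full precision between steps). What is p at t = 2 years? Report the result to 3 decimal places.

Update rule: p ← p + [c·p·(h−p) − e·p]·Δt with Δt = 0.5.
  1  |  dp/dt·Δt = -0.033165  |  p_1 = 0.296835
  2  |  dp/dt·Δt = -0.025402  |  p_2 = 0.271433
  3  |  dp/dt·Δt = -0.020125  |  p_3 = 0.251308
  4  |  dp/dt·Δt = -0.016357  |  p_4 = 0.234950

0.235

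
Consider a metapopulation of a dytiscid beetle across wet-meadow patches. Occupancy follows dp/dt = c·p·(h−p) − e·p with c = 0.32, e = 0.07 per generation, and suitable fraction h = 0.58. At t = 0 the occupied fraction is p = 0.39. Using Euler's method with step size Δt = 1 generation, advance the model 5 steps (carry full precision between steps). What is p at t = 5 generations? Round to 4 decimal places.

Update rule: p ← p + [c·p·(h−p) − e·p]·Δt with Δt = 1.
p: 0.39000 → 0.38641  (Δp = -0.00359)
p: 0.38641 → 0.38330  (Δp = -0.00311)
p: 0.38330 → 0.38060  (Δp = -0.00270)
p: 0.38060 → 0.37824  (Δp = -0.00236)
p: 0.37824 → 0.37618  (Δp = -0.00206)

0.3762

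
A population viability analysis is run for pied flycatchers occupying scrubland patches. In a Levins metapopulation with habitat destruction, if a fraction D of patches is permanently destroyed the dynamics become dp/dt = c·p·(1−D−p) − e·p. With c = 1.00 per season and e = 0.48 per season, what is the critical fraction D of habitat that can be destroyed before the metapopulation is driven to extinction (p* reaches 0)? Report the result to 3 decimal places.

0.520

The nontrivial equilibrium is p* = (1−D) − e/c; extinction occurs when this hits zero.
So D_crit = 1 − e/c = 1 − 0.48/1.00 = 1 − 0.4800 = 0.5200.
This equals the undisturbed p*, a classic result of Lande's extension.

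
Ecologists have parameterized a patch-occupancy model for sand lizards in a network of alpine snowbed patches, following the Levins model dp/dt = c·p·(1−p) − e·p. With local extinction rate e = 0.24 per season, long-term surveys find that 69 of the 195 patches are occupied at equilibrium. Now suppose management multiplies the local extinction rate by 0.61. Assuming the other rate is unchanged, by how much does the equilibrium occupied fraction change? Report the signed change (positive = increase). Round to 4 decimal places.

0.2520

Observed p* = 69/195 = 0.35385.
Balance c(1−p*) = e gives c = e/(1 − 0.35385) = 0.24/0.64615 = 0.37143.
New p* = 1 − e/c = 1 − 0.14640/0.37143 = 0.60585.
Δp* = 0.60585 − 0.35385 = +0.25200.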